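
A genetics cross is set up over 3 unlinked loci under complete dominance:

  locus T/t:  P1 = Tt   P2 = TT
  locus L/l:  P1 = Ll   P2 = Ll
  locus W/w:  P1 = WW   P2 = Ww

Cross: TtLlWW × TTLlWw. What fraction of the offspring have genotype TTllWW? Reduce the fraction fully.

P(TTllWW) = 1/16

TtLlWW gametes: TLW×2, TlW×2, tLW×2, tlW×2
TTLlWw gametes: TLW×2, TLw×2, TlW×2, Tlw×2
TtLlWW×TTLlWw grid (8·8=64): TTLLWW=4 TTLLWw=4 TTLlWW=8 TTLlWw=8 TTllWW=4 TTllWw=4 TtLLWW=4 TtLLWw=4 TtLlWW=8 TtLlWw=8 TtllWW=4 TtllWw=4
TTllWW hits 4/64; gcd=4; 4÷4/64÷4 = 1/16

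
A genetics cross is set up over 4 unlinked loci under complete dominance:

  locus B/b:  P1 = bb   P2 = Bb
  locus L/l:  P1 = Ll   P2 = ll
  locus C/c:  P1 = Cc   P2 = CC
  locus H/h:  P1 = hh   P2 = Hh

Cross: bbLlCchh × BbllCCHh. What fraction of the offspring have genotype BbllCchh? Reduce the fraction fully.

P(BbllCchh) = 1/16

bbLlCchh gametes: bLCh×4, bLch×4, blCh×4, blch×4
BbllCCHh gametes: BlCH×4, BlCh×4, blCH×4, blCh×4
bbLlCchh×BbllCCHh grid (16·16=256): BbLlCCHh=16 BbLlCChh=16 BbLlCcHh=16 BbLlCchh=16 BbllCCHh=16 BbllCChh=16 BbllCcHh=16 BbllCchh=16 bbLlCCHh=16 bbLlCChh=16 bbLlCcHh=16 bbLlCchh=16 bbllCCHh=16 bbllCChh=16 bbllCcHh=16 bbllCchh=16
BbllCchh hits 16/256; gcd=16; 16÷16/256÷16 = 1/16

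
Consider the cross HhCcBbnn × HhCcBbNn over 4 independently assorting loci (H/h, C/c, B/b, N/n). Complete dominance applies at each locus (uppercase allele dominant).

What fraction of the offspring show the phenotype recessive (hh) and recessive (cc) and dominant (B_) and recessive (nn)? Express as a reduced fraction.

P(hh cc B_ nn) = 3/128

HhCcBbnn gametes: HCBn×2, HCbn×2, HcBn×2, Hcbn×2, hCBn×2, hCbn×2, hcBn×2, hcbn×2
HhCcBbNn gametes: HCBN×1, HCBn×1, HCbN×1, HCbn×1, HcBN×1, HcBn×1, HcbN×1, Hcbn×1, hCBN×1, hCBn×1, hCbN×1, hCbn×1, hcBN×1, hcBn×1, hcbN×1, hcbn×1
HhCcBbnn×HhCcBbNn grid (16·16=256): HHCCBBNn=2 HHCCBBnn=2 HHCCBbNn=4 HHCCBbnn=4 HHCCbbNn=2 HHCCbbnn=2 HHCcBBNn=4 HHCcBBnn=4 HHCcBbNn=8 HHCcBbnn=8 HHCcbbNn=4 HHCcbbnn=4 HHccBBNn=2 HHccBBnn=2 HHccBbNn=4 HHccBbnn=4 HHccbbNn=2 HHccbbnn=2 HhCCBBNn=4 HhCCBBnn=4 HhCCBbNn=8 HhCCBbnn=8 HhCCbbNn=4 HhCCbbnn=4 HhCcBBNn=8 HhCcBBnn=8 HhCcBbNn=16 HhCcBbnn=16 HhCcbbNn=8 HhCcbbnn=8 HhccBBNn=4 HhccBBnn=4 HhccBbNn=8 HhccBbnn=8 HhccbbNn=4 Hhccbbnn=4 hhCCBBNn=2 hhCCBBnn=2 hhCCBbNn=4 hhCCBbnn=4 hhCCbbNn=2 hhCCbbnn=2 hhCcBBNn=4 hhCcBBnn=4 hhCcBbNn=8 hhCcBbnn=8 hhCcbbNn=4 hhCcbbnn=4 hhccBBNn=2 hhccBBnn=2 hhccBbNn=4 hhccBbnn=4 hhccbbNn=2 hhccbbnn=2
hh cc B_ nn hits 6/256; gcd=2; 6÷2/256÷2 = 3/128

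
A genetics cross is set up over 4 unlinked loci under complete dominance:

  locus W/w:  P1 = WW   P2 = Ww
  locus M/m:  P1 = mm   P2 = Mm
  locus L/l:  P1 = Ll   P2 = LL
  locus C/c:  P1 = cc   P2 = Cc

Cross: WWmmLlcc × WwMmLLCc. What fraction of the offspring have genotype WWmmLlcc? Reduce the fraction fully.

WWmmLlcc gametes: WmLc×8, Wmlc×8
WwMmLLCc gametes: WMLC×2, WMLc×2, WmLC×2, WmLc×2, wMLC×2, wMLc×2, wmLC×2, wmLc×2
WWmmLlcc×WwMmLLCc grid (16·16=256): WWMmLLCc=16 WWMmLLcc=16 WWMmLlCc=16 WWMmLlcc=16 WWmmLLCc=16 WWmmLLcc=16 WWmmLlCc=16 WWmmLlcc=16 WwMmLLCc=16 WwMmLLcc=16 WwMmLlCc=16 WwMmLlcc=16 WwmmLLCc=16 WwmmLLcc=16 WwmmLlCc=16 WwmmLlcc=16
WWmmLlcc hits 16/256; gcd=16; 16÷16/256÷16 = 1/16

P(WWmmLlcc) = 1/16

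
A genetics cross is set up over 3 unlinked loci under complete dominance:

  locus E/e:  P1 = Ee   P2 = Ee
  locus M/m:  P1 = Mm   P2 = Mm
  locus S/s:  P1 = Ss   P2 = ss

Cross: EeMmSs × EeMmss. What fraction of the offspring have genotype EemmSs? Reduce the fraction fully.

EeMmSs gametes: EMS×1, EMs×1, EmS×1, Ems×1, eMS×1, eMs×1, emS×1, ems×1
EeMmss gametes: EMs×2, Ems×2, eMs×2, ems×2
EeMmSs×EeMmss grid (8·8=64): EEMMSs=2 EEMMss=2 EEMmSs=4 EEMmss=4 EEmmSs=2 EEmmss=2 EeMMSs=4 EeMMss=4 EeMmSs=8 EeMmss=8 EemmSs=4 Eemmss=4 eeMMSs=2 eeMMss=2 eeMmSs=4 eeMmss=4 eemmSs=2 eemmss=2
EemmSs hits 4/64; gcd=4; 4÷4/64÷4 = 1/16

P(EemmSs) = 1/16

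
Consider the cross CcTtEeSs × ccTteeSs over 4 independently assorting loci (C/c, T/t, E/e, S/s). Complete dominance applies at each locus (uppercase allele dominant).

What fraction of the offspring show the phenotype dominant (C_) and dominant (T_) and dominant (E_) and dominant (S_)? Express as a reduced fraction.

P(C_ T_ E_ S_) = 9/64

CcTtEeSs gametes: CTES×1, CTEs×1, CTeS×1, CTes×1, CtES×1, CtEs×1, CteS×1, Ctes×1, cTES×1, cTEs×1, cTeS×1, cTes×1, ctES×1, ctEs×1, cteS×1, ctes×1
ccTteeSs gametes: cTeS×4, cTes×4, cteS×4, ctes×4
CcTtEeSs×ccTteeSs grid (16·16=256): CcTTEeSS=4 CcTTEeSs=8 CcTTEess=4 CcTTeeSS=4 CcTTeeSs=8 CcTTeess=4 CcTtEeSS=8 CcTtEeSs=16 CcTtEess=8 CcTteeSS=8 CcTteeSs=16 CcTteess=8 CcttEeSS=4 CcttEeSs=8 CcttEess=4 CctteeSS=4 CctteeSs=8 Cctteess=4 ccTTEeSS=4 ccTTEeSs=8 ccTTEess=4 ccTTeeSS=4 ccTTeeSs=8 ccTTeess=4 ccTtEeSS=8 ccTtEeSs=16 ccTtEess=8 ccTteeSS=8 ccTteeSs=16 ccTteess=8 ccttEeSS=4 ccttEeSs=8 ccttEess=4 cctteeSS=4 cctteeSs=8 cctteess=4
C_ T_ E_ S_ hits 36/256; gcd=4; 36÷4/256÷4 = 9/64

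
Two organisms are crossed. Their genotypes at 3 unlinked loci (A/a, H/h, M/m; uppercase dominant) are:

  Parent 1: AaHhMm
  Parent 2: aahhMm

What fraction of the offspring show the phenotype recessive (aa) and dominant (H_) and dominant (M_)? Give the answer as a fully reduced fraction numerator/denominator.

AaHhMm gametes: AHM×1, AHm×1, AhM×1, Ahm×1, aHM×1, aHm×1, ahM×1, ahm×1
aahhMm gametes: ahM×4, ahm×4
AaHhMm×aahhMm grid (8·8=64): AaHhMM=4 AaHhMm=8 AaHhmm=4 AahhMM=4 AahhMm=8 Aahhmm=4 aaHhMM=4 aaHhMm=8 aaHhmm=4 aahhMM=4 aahhMm=8 aahhmm=4
aa H_ M_ hits 12/64; gcd=4; 12÷4/64÷4 = 3/16

P(aa H_ M_) = 3/16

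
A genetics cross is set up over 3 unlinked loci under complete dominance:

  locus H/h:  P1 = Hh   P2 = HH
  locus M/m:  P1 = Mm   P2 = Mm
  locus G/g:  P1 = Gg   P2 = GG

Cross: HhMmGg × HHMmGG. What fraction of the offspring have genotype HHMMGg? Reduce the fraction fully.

HhMmGg gametes: HMG×1, HMg×1, HmG×1, Hmg×1, hMG×1, hMg×1, hmG×1, hmg×1
HHMmGG gametes: HMG×4, HmG×4
HhMmGg×HHMmGG grid (8·8=64): HHMMGG=4 HHMMGg=4 HHMmGG=8 HHMmGg=8 HHmmGG=4 HHmmGg=4 HhMMGG=4 HhMMGg=4 HhMmGG=8 HhMmGg=8 HhmmGG=4 HhmmGg=4
HHMMGg hits 4/64; gcd=4; 4÷4/64÷4 = 1/16

P(HHMMGg) = 1/16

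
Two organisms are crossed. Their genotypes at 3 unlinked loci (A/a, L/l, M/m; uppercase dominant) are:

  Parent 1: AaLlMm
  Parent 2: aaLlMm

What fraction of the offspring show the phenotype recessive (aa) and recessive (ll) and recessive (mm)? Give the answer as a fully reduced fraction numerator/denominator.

P(aa ll mm) = 1/32

AaLlMm gametes: ALM×1, ALm×1, AlM×1, Alm×1, aLM×1, aLm×1, alM×1, alm×1
aaLlMm gametes: aLM×2, aLm×2, alM×2, alm×2
AaLlMm×aaLlMm grid (8·8=64): AaLLMM=2 AaLLMm=4 AaLLmm=2 AaLlMM=4 AaLlMm=8 AaLlmm=4 AallMM=2 AallMm=4 Aallmm=2 aaLLMM=2 aaLLMm=4 aaLLmm=2 aaLlMM=4 aaLlMm=8 aaLlmm=4 aallMM=2 aallMm=4 aallmm=2
aa ll mm hits 2/64; gcd=2; 2÷2/64÷2 = 1/32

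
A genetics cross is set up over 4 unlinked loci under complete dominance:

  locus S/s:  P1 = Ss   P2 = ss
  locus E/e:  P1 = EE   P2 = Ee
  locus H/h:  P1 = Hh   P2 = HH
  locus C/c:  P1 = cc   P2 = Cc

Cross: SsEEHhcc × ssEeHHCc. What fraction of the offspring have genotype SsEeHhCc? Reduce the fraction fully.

SsEEHhcc gametes: SEHc×4, SEhc×4, sEHc×4, sEhc×4
ssEeHHCc gametes: sEHC×4, sEHc×4, seHC×4, seHc×4
SsEEHhcc×ssEeHHCc grid (16·16=256): SsEEHHCc=16 SsEEHHcc=16 SsEEHhCc=16 SsEEHhcc=16 SsEeHHCc=16 SsEeHHcc=16 SsEeHhCc=16 SsEeHhcc=16 ssEEHHCc=16 ssEEHHcc=16 ssEEHhCc=16 ssEEHhcc=16 ssEeHHCc=16 ssEeHHcc=16 ssEeHhCc=16 ssEeHhcc=16
SsEeHhCc hits 16/256; gcd=16; 16÷16/256÷16 = 1/16

P(SsEeHhCc) = 1/16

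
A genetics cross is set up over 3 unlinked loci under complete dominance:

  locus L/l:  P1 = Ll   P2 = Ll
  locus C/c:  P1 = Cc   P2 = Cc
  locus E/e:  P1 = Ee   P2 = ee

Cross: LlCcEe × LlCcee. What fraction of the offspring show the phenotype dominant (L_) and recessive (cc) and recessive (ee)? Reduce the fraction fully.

LlCcEe gametes: LCE×1, LCe×1, LcE×1, Lce×1, lCE×1, lCe×1, lcE×1, lce×1
LlCcee gametes: LCe×2, Lce×2, lCe×2, lce×2
LlCcEe×LlCcee grid (8·8=64): LLCCEe=2 LLCCee=2 LLCcEe=4 LLCcee=4 LLccEe=2 LLccee=2 LlCCEe=4 LlCCee=4 LlCcEe=8 LlCcee=8 LlccEe=4 Llccee=4 llCCEe=2 llCCee=2 llCcEe=4 llCcee=4 llccEe=2 llccee=2
L_ cc ee hits 6/64; gcd=2; 6÷2/64÷2 = 3/32

P(L_ cc ee) = 3/32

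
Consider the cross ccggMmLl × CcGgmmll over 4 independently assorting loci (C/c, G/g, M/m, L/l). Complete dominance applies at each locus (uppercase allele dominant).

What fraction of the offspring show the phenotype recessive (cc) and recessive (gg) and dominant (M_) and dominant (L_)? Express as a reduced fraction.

P(cc gg M_ L_) = 1/16

ccggMmLl gametes: cgML×4, cgMl×4, cgmL×4, cgml×4
CcGgmmll gametes: CGml×4, Cgml×4, cGml×4, cgml×4
ccggMmLl×CcGgmmll grid (16·16=256): CcGgMmLl=16 CcGgMmll=16 CcGgmmLl=16 CcGgmmll=16 CcggMmLl=16 CcggMmll=16 CcggmmLl=16 Ccggmmll=16 ccGgMmLl=16 ccGgMmll=16 ccGgmmLl=16 ccGgmmll=16 ccggMmLl=16 ccggMmll=16 ccggmmLl=16 ccggmmll=16
cc gg M_ L_ hits 16/256; gcd=16; 16÷16/256÷16 = 1/16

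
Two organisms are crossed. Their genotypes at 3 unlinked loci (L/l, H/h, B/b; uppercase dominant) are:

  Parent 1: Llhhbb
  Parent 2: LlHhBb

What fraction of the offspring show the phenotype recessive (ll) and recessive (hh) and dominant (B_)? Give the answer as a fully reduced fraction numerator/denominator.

P(ll hh B_) = 1/16

Llhhbb gametes: Lhb×4, lhb×4
LlHhBb gametes: LHB×1, LHb×1, LhB×1, Lhb×1, lHB×1, lHb×1, lhB×1, lhb×1
Llhhbb×LlHhBb grid (8·8=64): LLHhBb=4 LLHhbb=4 LLhhBb=4 LLhhbb=4 LlHhBb=8 LlHhbb=8 LlhhBb=8 Llhhbb=8 llHhBb=4 llHhbb=4 llhhBb=4 llhhbb=4
ll hh B_ hits 4/64; gcd=4; 4÷4/64÷4 = 1/16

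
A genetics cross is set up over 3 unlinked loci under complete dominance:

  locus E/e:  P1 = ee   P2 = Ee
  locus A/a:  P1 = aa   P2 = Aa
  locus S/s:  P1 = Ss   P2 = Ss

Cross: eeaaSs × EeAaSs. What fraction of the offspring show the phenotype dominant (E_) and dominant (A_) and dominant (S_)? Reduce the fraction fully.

P(E_ A_ S_) = 3/16

eeaaSs gametes: eaS×4, eas×4
EeAaSs gametes: EAS×1, EAs×1, EaS×1, Eas×1, eAS×1, eAs×1, eaS×1, eas×1
eeaaSs×EeAaSs grid (8·8=64): EeAaSS=4 EeAaSs=8 EeAass=4 EeaaSS=4 EeaaSs=8 Eeaass=4 eeAaSS=4 eeAaSs=8 eeAass=4 eeaaSS=4 eeaaSs=8 eeaass=4
E_ A_ S_ hits 12/64; gcd=4; 12÷4/64÷4 = 3/16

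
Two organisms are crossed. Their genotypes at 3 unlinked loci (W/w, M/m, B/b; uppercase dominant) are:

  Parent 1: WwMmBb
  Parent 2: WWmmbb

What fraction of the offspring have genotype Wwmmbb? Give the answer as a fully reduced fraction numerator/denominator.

WwMmBb gametes: WMB×1, WMb×1, WmB×1, Wmb×1, wMB×1, wMb×1, wmB×1, wmb×1
WWmmbb gametes: Wmb×8
WwMmBb×WWmmbb grid (8·8=64): WWMmBb=8 WWMmbb=8 WWmmBb=8 WWmmbb=8 WwMmBb=8 WwMmbb=8 WwmmBb=8 Wwmmbb=8
Wwmmbb hits 8/64; gcd=8; 8÷8/64÷8 = 1/8

P(Wwmmbb) = 1/8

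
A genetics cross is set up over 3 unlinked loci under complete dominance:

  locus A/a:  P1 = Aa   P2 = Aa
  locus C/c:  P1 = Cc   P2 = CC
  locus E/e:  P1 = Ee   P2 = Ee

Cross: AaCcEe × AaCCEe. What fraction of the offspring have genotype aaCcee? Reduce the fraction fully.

P(aaCcee) = 1/32

AaCcEe gametes: ACE×1, ACe×1, AcE×1, Ace×1, aCE×1, aCe×1, acE×1, ace×1
AaCCEe gametes: ACE×2, ACe×2, aCE×2, aCe×2
AaCcEe×AaCCEe grid (8·8=64): AACCEE=2 AACCEe=4 AACCee=2 AACcEE=2 AACcEe=4 AACcee=2 AaCCEE=4 AaCCEe=8 AaCCee=4 AaCcEE=4 AaCcEe=8 AaCcee=4 aaCCEE=2 aaCCEe=4 aaCCee=2 aaCcEE=2 aaCcEe=4 aaCcee=2
aaCcee hits 2/64; gcd=2; 2÷2/64÷2 = 1/32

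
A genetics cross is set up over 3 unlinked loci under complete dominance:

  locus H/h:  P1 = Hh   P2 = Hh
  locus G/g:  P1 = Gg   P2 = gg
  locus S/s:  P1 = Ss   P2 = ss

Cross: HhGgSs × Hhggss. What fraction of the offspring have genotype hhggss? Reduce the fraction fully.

P(hhggss) = 1/16

HhGgSs gametes: HGS×1, HGs×1, HgS×1, Hgs×1, hGS×1, hGs×1, hgS×1, hgs×1
Hhggss gametes: Hgs×4, hgs×4
HhGgSs×Hhggss grid (8·8=64): HHGgSs=4 HHGgss=4 HHggSs=4 HHggss=4 HhGgSs=8 HhGgss=8 HhggSs=8 Hhggss=8 hhGgSs=4 hhGgss=4 hhggSs=4 hhggss=4
hhggss hits 4/64; gcd=4; 4÷4/64÷4 = 1/16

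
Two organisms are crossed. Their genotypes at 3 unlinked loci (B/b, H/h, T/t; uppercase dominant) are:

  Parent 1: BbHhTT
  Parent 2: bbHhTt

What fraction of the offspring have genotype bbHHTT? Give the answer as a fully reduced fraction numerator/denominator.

BbHhTT gametes: BHT×2, BhT×2, bHT×2, bhT×2
bbHhTt gametes: bHT×2, bHt×2, bhT×2, bht×2
BbHhTT×bbHhTt grid (8·8=64): BbHHTT=4 BbHHTt=4 BbHhTT=8 BbHhTt=8 BbhhTT=4 BbhhTt=4 bbHHTT=4 bbHHTt=4 bbHhTT=8 bbHhTt=8 bbhhTT=4 bbhhTt=4
bbHHTT hits 4/64; gcd=4; 4÷4/64÷4 = 1/16

P(bbHHTT) = 1/16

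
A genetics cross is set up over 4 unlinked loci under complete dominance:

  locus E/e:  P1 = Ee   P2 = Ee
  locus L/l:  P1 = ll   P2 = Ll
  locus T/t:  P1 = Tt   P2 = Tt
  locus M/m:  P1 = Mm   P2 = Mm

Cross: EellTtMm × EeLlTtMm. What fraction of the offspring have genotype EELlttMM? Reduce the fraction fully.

P(EELlttMM) = 1/128

EellTtMm gametes: ElTM×2, ElTm×2, EltM×2, Eltm×2, elTM×2, elTm×2, eltM×2, eltm×2
EeLlTtMm gametes: ELTM×1, ELTm×1, ELtM×1, ELtm×1, ElTM×1, ElTm×1, EltM×1, Eltm×1, eLTM×1, eLTm×1, eLtM×1, eLtm×1, elTM×1, elTm×1, eltM×1, eltm×1
EellTtMm×EeLlTtMm grid (16·16=256): EELlTTMM=2 EELlTTMm=4 EELlTTmm=2 EELlTtMM=4 EELlTtMm=8 EELlTtmm=4 EELlttMM=2 EELlttMm=4 EELlttmm=2 EEllTTMM=2 EEllTTMm=4 EEllTTmm=2 EEllTtMM=4 EEllTtMm=8 EEllTtmm=4 EEllttMM=2 EEllttMm=4 EEllttmm=2 EeLlTTMM=4 EeLlTTMm=8 EeLlTTmm=4 EeLlTtMM=8 EeLlTtMm=16 EeLlTtmm=8 EeLlttMM=4 EeLlttMm=8 EeLlttmm=4 EellTTMM=4 EellTTMm=8 EellTTmm=4 EellTtMM=8 EellTtMm=16 EellTtmm=8 EellttMM=4 EellttMm=8 Eellttmm=4 eeLlTTMM=2 eeLlTTMm=4 eeLlTTmm=2 eeLlTtMM=4 eeLlTtMm=8 eeLlTtmm=4 eeLlttMM=2 eeLlttMm=4 eeLlttmm=2 eellTTMM=2 eellTTMm=4 eellTTmm=2 eellTtMM=4 eellTtMm=8 eellTtmm=4 eellttMM=2 eellttMm=4 eellttmm=2
EELlttMM hits 2/256; gcd=2; 2÷2/256÷2 = 1/128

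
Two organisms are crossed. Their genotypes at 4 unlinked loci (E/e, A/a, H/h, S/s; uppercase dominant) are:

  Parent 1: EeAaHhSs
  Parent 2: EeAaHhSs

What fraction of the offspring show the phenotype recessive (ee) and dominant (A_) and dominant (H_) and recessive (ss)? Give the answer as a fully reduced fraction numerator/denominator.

P(ee A_ H_ ss) = 9/256

EeAaHhSs gametes: EAHS×1, EAHs×1, EAhS×1, EAhs×1, EaHS×1, EaHs×1, EahS×1, Eahs×1, eAHS×1, eAHs×1, eAhS×1, eAhs×1, eaHS×1, eaHs×1, eahS×1, eahs×1
EeAaHhSs gametes: EAHS×1, EAHs×1, EAhS×1, EAhs×1, EaHS×1, EaHs×1, EahS×1, Eahs×1, eAHS×1, eAHs×1, eAhS×1, eAhs×1, eaHS×1, eaHs×1, eahS×1, eahs×1
EeAaHhSs×EeAaHhSs grid (16·16=256): EEAAHHSS=1 EEAAHHSs=2 EEAAHHss=1 EEAAHhSS=2 EEAAHhSs=4 EEAAHhss=2 EEAAhhSS=1 EEAAhhSs=2 EEAAhhss=1 EEAaHHSS=2 EEAaHHSs=4 EEAaHHss=2 EEAaHhSS=4 EEAaHhSs=8 EEAaHhss=4 EEAahhSS=2 EEAahhSs=4 EEAahhss=2 EEaaHHSS=1 EEaaHHSs=2 EEaaHHss=1 EEaaHhSS=2 EEaaHhSs=4 EEaaHhss=2 EEaahhSS=1 EEaahhSs=2 EEaahhss=1 EeAAHHSS=2 EeAAHHSs=4 EeAAHHss=2 EeAAHhSS=4 EeAAHhSs=8 EeAAHhss=4 EeAAhhSS=2 EeAAhhSs=4 EeAAhhss=2 EeAaHHSS=4 EeAaHHSs=8 EeAaHHss=4 EeAaHhSS=8 EeAaHhSs=16 EeAaHhss=8 EeAahhSS=4 EeAahhSs=8 EeAahhss=4 EeaaHHSS=2 EeaaHHSs=4 EeaaHHss=2 EeaaHhSS=4 EeaaHhSs=8 EeaaHhss=4 EeaahhSS=2 EeaahhSs=4 Eeaahhss=2 eeAAHHSS=1 eeAAHHSs=2 eeAAHHss=1 eeAAHhSS=2 eeAAHhSs=4 eeAAHhss=2 eeAAhhSS=1 eeAAhhSs=2 eeAAhhss=1 eeAaHHSS=2 eeAaHHSs=4 eeAaHHss=2 eeAaHhSS=4 eeAaHhSs=8 eeAaHhss=4 eeAahhSS=2 eeAahhSs=4 eeAahhss=2 eeaaHHSS=1 eeaaHHSs=2 eeaaHHss=1 eeaaHhSS=2 eeaaHhSs=4 eeaaHhss=2 eeaahhSS=1 eeaahhSs=2 eeaahhss=1
ee A_ H_ ss hits 9/256; gcd=1; 9÷1/256÷1 = 9/256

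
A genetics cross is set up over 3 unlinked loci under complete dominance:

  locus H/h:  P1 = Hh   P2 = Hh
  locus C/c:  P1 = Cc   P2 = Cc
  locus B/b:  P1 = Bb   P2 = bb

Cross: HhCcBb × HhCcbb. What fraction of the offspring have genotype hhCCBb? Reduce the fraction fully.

P(hhCCBb) = 1/32

HhCcBb gametes: HCB×1, HCb×1, HcB×1, Hcb×1, hCB×1, hCb×1, hcB×1, hcb×1
HhCcbb gametes: HCb×2, Hcb×2, hCb×2, hcb×2
HhCcBb×HhCcbb grid (8·8=64): HHCCBb=2 HHCCbb=2 HHCcBb=4 HHCcbb=4 HHccBb=2 HHccbb=2 HhCCBb=4 HhCCbb=4 HhCcBb=8 HhCcbb=8 HhccBb=4 Hhccbb=4 hhCCBb=2 hhCCbb=2 hhCcBb=4 hhCcbb=4 hhccBb=2 hhccbb=2
hhCCBb hits 2/64; gcd=2; 2÷2/64÷2 = 1/32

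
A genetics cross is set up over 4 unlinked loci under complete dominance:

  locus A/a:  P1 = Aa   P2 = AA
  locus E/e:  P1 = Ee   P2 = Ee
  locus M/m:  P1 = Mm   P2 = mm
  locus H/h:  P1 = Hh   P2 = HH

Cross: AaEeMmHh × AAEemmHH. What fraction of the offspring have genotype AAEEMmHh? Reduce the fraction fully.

P(AAEEMmHh) = 1/32

AaEeMmHh gametes: AEMH×1, AEMh×1, AEmH×1, AEmh×1, AeMH×1, AeMh×1, AemH×1, Aemh×1, aEMH×1, aEMh×1, aEmH×1, aEmh×1, aeMH×1, aeMh×1, aemH×1, aemh×1
AAEemmHH gametes: AEmH×8, AemH×8
AaEeMmHh×AAEemmHH grid (16·16=256): AAEEMmHH=8 AAEEMmHh=8 AAEEmmHH=8 AAEEmmHh=8 AAEeMmHH=16 AAEeMmHh=16 AAEemmHH=16 AAEemmHh=16 AAeeMmHH=8 AAeeMmHh=8 AAeemmHH=8 AAeemmHh=8 AaEEMmHH=8 AaEEMmHh=8 AaEEmmHH=8 AaEEmmHh=8 AaEeMmHH=16 AaEeMmHh=16 AaEemmHH=16 AaEemmHh=16 AaeeMmHH=8 AaeeMmHh=8 AaeemmHH=8 AaeemmHh=8
AAEEMmHh hits 8/256; gcd=8; 8÷8/256÷8 = 1/32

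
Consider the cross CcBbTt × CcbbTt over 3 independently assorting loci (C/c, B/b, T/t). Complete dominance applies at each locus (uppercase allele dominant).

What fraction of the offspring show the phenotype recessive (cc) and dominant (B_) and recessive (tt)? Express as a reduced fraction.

CcBbTt gametes: CBT×1, CBt×1, CbT×1, Cbt×1, cBT×1, cBt×1, cbT×1, cbt×1
CcbbTt gametes: CbT×2, Cbt×2, cbT×2, cbt×2
CcBbTt×CcbbTt grid (8·8=64): CCBbTT=2 CCBbTt=4 CCBbtt=2 CCbbTT=2 CCbbTt=4 CCbbtt=2 CcBbTT=4 CcBbTt=8 CcBbtt=4 CcbbTT=4 CcbbTt=8 Ccbbtt=4 ccBbTT=2 ccBbTt=4 ccBbtt=2 ccbbTT=2 ccbbTt=4 ccbbtt=2
cc B_ tt hits 2/64; gcd=2; 2÷2/64÷2 = 1/32

P(cc B_ tt) = 1/32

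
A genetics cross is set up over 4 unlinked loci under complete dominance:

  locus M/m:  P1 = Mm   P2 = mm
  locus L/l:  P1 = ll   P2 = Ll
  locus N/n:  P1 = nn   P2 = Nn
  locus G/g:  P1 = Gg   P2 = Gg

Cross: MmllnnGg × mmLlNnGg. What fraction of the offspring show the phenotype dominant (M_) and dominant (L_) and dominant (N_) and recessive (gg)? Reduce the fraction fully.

MmllnnGg gametes: MlnG×4, Mlng×4, mlnG×4, mlng×4
mmLlNnGg gametes: mLNG×2, mLNg×2, mLnG×2, mLng×2, mlNG×2, mlNg×2, mlnG×2, mlng×2
MmllnnGg×mmLlNnGg grid (16·16=256): MmLlNnGG=8 MmLlNnGg=16 MmLlNngg=8 MmLlnnGG=8 MmLlnnGg=16 MmLlnngg=8 MmllNnGG=8 MmllNnGg=16 MmllNngg=8 MmllnnGG=8 MmllnnGg=16 Mmllnngg=8 mmLlNnGG=8 mmLlNnGg=16 mmLlNngg=8 mmLlnnGG=8 mmLlnnGg=16 mmLlnngg=8 mmllNnGG=8 mmllNnGg=16 mmllNngg=8 mmllnnGG=8 mmllnnGg=16 mmllnngg=8
M_ L_ N_ gg hits 8/256; gcd=8; 8÷8/256÷8 = 1/32

P(M_ L_ N_ gg) = 1/32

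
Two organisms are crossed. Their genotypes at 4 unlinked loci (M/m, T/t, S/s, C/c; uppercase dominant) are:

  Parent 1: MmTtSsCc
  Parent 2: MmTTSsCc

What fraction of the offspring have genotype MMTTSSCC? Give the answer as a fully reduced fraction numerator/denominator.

P(MMTTSSCC) = 1/128

MmTtSsCc gametes: MTSC×1, MTSc×1, MTsC×1, MTsc×1, MtSC×1, MtSc×1, MtsC×1, Mtsc×1, mTSC×1, mTSc×1, mTsC×1, mTsc×1, mtSC×1, mtSc×1, mtsC×1, mtsc×1
MmTTSsCc gametes: MTSC×2, MTSc×2, MTsC×2, MTsc×2, mTSC×2, mTSc×2, mTsC×2, mTsc×2
MmTtSsCc×MmTTSsCc grid (16·16=256): MMTTSSCC=2 MMTTSSCc=4 MMTTSScc=2 MMTTSsCC=4 MMTTSsCc=8 MMTTSscc=4 MMTTssCC=2 MMTTssCc=4 MMTTsscc=2 MMTtSSCC=2 MMTtSSCc=4 MMTtSScc=2 MMTtSsCC=4 MMTtSsCc=8 MMTtSscc=4 MMTtssCC=2 MMTtssCc=4 MMTtsscc=2 MmTTSSCC=4 MmTTSSCc=8 MmTTSScc=4 MmTTSsCC=8 MmTTSsCc=16 MmTTSscc=8 MmTTssCC=4 MmTTssCc=8 MmTTsscc=4 MmTtSSCC=4 MmTtSSCc=8 MmTtSScc=4 MmTtSsCC=8 MmTtSsCc=16 MmTtSscc=8 MmTtssCC=4 MmTtssCc=8 MmTtsscc=4 mmTTSSCC=2 mmTTSSCc=4 mmTTSScc=2 mmTTSsCC=4 mmTTSsCc=8 mmTTSscc=4 mmTTssCC=2 mmTTssCc=4 mmTTsscc=2 mmTtSSCC=2 mmTtSSCc=4 mmTtSScc=2 mmTtSsCC=4 mmTtSsCc=8 mmTtSscc=4 mmTtssCC=2 mmTtssCc=4 mmTtsscc=2
MMTTSSCC hits 2/256; gcd=2; 2÷2/256÷2 = 1/128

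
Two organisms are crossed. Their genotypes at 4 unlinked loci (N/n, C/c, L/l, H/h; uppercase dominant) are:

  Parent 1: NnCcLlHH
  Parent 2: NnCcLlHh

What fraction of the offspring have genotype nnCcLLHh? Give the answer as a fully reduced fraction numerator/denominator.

NnCcLlHH gametes: NCLH×2, NClH×2, NcLH×2, NclH×2, nCLH×2, nClH×2, ncLH×2, nclH×2
NnCcLlHh gametes: NCLH×1, NCLh×1, NClH×1, NClh×1, NcLH×1, NcLh×1, NclH×1, Nclh×1, nCLH×1, nCLh×1, nClH×1, nClh×1, ncLH×1, ncLh×1, nclH×1, nclh×1
NnCcLlHH×NnCcLlHh grid (16·16=256): NNCCLLHH=2 NNCCLLHh=2 NNCCLlHH=4 NNCCLlHh=4 NNCCllHH=2 NNCCllHh=2 NNCcLLHH=4 NNCcLLHh=4 NNCcLlHH=8 NNCcLlHh=8 NNCcllHH=4 NNCcllHh=4 NNccLLHH=2 NNccLLHh=2 NNccLlHH=4 NNccLlHh=4 NNccllHH=2 NNccllHh=2 NnCCLLHH=4 NnCCLLHh=4 NnCCLlHH=8 NnCCLlHh=8 NnCCllHH=4 NnCCllHh=4 NnCcLLHH=8 NnCcLLHh=8 NnCcLlHH=16 NnCcLlHh=16 NnCcllHH=8 NnCcllHh=8 NnccLLHH=4 NnccLLHh=4 NnccLlHH=8 NnccLlHh=8 NnccllHH=4 NnccllHh=4 nnCCLLHH=2 nnCCLLHh=2 nnCCLlHH=4 nnCCLlHh=4 nnCCllHH=2 nnCCllHh=2 nnCcLLHH=4 nnCcLLHh=4 nnCcLlHH=8 nnCcLlHh=8 nnCcllHH=4 nnCcllHh=4 nnccLLHH=2 nnccLLHh=2 nnccLlHH=4 nnccLlHh=4 nnccllHH=2 nnccllHh=2
nnCcLLHh hits 4/256; gcd=4; 4÷4/256÷4 = 1/64

P(nnCcLLHh) = 1/64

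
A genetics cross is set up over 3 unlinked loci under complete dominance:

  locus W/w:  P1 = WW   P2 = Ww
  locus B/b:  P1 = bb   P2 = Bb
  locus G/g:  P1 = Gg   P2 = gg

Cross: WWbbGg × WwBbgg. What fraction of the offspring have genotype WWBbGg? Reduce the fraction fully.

WWbbGg gametes: WbG×4, Wbg×4
WwBbgg gametes: WBg×2, Wbg×2, wBg×2, wbg×2
WWbbGg×WwBbgg grid (8·8=64): WWBbGg=8 WWBbgg=8 WWbbGg=8 WWbbgg=8 WwBbGg=8 WwBbgg=8 WwbbGg=8 Wwbbgg=8
WWBbGg hits 8/64; gcd=8; 8÷8/64÷8 = 1/8

P(WWBbGg) = 1/8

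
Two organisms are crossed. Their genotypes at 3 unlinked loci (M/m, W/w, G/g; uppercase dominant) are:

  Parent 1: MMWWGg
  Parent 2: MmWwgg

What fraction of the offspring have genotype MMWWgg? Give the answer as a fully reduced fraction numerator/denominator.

P(MMWWgg) = 1/8

MMWWGg gametes: MWG×4, MWg×4
MmWwgg gametes: MWg×2, Mwg×2, mWg×2, mwg×2
MMWWGg×MmWwgg grid (8·8=64): MMWWGg=8 MMWWgg=8 MMWwGg=8 MMWwgg=8 MmWWGg=8 MmWWgg=8 MmWwGg=8 MmWwgg=8
MMWWgg hits 8/64; gcd=8; 8÷8/64÷8 = 1/8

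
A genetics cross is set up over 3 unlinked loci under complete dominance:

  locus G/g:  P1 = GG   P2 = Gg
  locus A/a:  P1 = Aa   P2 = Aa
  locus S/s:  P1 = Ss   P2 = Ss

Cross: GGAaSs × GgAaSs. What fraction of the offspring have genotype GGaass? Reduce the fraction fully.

GGAaSs gametes: GAS×2, GAs×2, GaS×2, Gas×2
GgAaSs gametes: GAS×1, GAs×1, GaS×1, Gas×1, gAS×1, gAs×1, gaS×1, gas×1
GGAaSs×GgAaSs grid (8·8=64): GGAASS=2 GGAASs=4 GGAAss=2 GGAaSS=4 GGAaSs=8 GGAass=4 GGaaSS=2 GGaaSs=4 GGaass=2 GgAASS=2 GgAASs=4 GgAAss=2 GgAaSS=4 GgAaSs=8 GgAass=4 GgaaSS=2 GgaaSs=4 Ggaass=2
GGaass hits 2/64; gcd=2; 2÷2/64÷2 = 1/32

P(GGaass) = 1/32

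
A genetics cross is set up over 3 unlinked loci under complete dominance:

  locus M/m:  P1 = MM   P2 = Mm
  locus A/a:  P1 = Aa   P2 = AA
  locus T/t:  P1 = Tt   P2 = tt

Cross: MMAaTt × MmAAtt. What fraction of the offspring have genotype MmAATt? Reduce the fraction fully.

P(MmAATt) = 1/8

MMAaTt gametes: MAT×2, MAt×2, MaT×2, Mat×2
MmAAtt gametes: MAt×4, mAt×4
MMAaTt×MmAAtt grid (8·8=64): MMAATt=8 MMAAtt=8 MMAaTt=8 MMAatt=8 MmAATt=8 MmAAtt=8 MmAaTt=8 MmAatt=8
MmAATt hits 8/64; gcd=8; 8÷8/64÷8 = 1/8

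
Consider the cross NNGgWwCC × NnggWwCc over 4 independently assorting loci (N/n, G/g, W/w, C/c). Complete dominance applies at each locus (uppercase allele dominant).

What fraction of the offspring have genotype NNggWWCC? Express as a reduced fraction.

P(NNggWWCC) = 1/32

NNGgWwCC gametes: NGWC×4, NGwC×4, NgWC×4, NgwC×4
NnggWwCc gametes: NgWC×2, NgWc×2, NgwC×2, Ngwc×2, ngWC×2, ngWc×2, ngwC×2, ngwc×2
NNGgWwCC×NnggWwCc grid (16·16=256): NNGgWWCC=8 NNGgWWCc=8 NNGgWwCC=16 NNGgWwCc=16 NNGgwwCC=8 NNGgwwCc=8 NNggWWCC=8 NNggWWCc=8 NNggWwCC=16 NNggWwCc=16 NNggwwCC=8 NNggwwCc=8 NnGgWWCC=8 NnGgWWCc=8 NnGgWwCC=16 NnGgWwCc=16 NnGgwwCC=8 NnGgwwCc=8 NnggWWCC=8 NnggWWCc=8 NnggWwCC=16 NnggWwCc=16 NnggwwCC=8 NnggwwCc=8
NNggWWCC hits 8/256; gcd=8; 8÷8/256÷8 = 1/32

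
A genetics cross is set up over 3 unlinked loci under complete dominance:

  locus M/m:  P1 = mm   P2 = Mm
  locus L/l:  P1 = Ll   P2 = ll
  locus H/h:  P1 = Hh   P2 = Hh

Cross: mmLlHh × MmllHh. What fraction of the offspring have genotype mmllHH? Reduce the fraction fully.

mmLlHh gametes: mLH×2, mLh×2, mlH×2, mlh×2
MmllHh gametes: MlH×2, Mlh×2, mlH×2, mlh×2
mmLlHh×MmllHh grid (8·8=64): MmLlHH=4 MmLlHh=8 MmLlhh=4 MmllHH=4 MmllHh=8 Mmllhh=4 mmLlHH=4 mmLlHh=8 mmLlhh=4 mmllHH=4 mmllHh=8 mmllhh=4
mmllHH hits 4/64; gcd=4; 4÷4/64÷4 = 1/16

P(mmllHH) = 1/16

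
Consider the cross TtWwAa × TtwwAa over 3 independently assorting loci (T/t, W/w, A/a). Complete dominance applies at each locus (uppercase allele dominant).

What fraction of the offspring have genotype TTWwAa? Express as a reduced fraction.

P(TTWwAa) = 1/16

TtWwAa gametes: TWA×1, TWa×1, TwA×1, Twa×1, tWA×1, tWa×1, twA×1, twa×1
TtwwAa gametes: TwA×2, Twa×2, twA×2, twa×2
TtWwAa×TtwwAa grid (8·8=64): TTWwAA=2 TTWwAa=4 TTWwaa=2 TTwwAA=2 TTwwAa=4 TTwwaa=2 TtWwAA=4 TtWwAa=8 TtWwaa=4 TtwwAA=4 TtwwAa=8 Ttwwaa=4 ttWwAA=2 ttWwAa=4 ttWwaa=2 ttwwAA=2 ttwwAa=4 ttwwaa=2
TTWwAa hits 4/64; gcd=4; 4÷4/64÷4 = 1/16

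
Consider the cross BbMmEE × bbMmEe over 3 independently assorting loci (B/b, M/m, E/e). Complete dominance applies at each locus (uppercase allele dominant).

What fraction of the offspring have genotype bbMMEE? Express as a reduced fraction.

BbMmEE gametes: BME×2, BmE×2, bME×2, bmE×2
bbMmEe gametes: bME×2, bMe×2, bmE×2, bme×2
BbMmEE×bbMmEe grid (8·8=64): BbMMEE=4 BbMMEe=4 BbMmEE=8 BbMmEe=8 BbmmEE=4 BbmmEe=4 bbMMEE=4 bbMMEe=4 bbMmEE=8 bbMmEe=8 bbmmEE=4 bbmmEe=4
bbMMEE hits 4/64; gcd=4; 4÷4/64÷4 = 1/16

P(bbMMEE) = 1/16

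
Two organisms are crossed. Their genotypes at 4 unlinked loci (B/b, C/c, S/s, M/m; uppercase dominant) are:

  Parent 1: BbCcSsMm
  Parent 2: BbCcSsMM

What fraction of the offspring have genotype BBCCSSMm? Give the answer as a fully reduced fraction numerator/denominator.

P(BBCCSSMm) = 1/128

BbCcSsMm gametes: BCSM×1, BCSm×1, BCsM×1, BCsm×1, BcSM×1, BcSm×1, BcsM×1, Bcsm×1, bCSM×1, bCSm×1, bCsM×1, bCsm×1, bcSM×1, bcSm×1, bcsM×1, bcsm×1
BbCcSsMM gametes: BCSM×2, BCsM×2, BcSM×2, BcsM×2, bCSM×2, bCsM×2, bcSM×2, bcsM×2
BbCcSsMm×BbCcSsMM grid (16·16=256): BBCCSSMM=2 BBCCSSMm=2 BBCCSsMM=4 BBCCSsMm=4 BBCCssMM=2 BBCCssMm=2 BBCcSSMM=4 BBCcSSMm=4 BBCcSsMM=8 BBCcSsMm=8 BBCcssMM=4 BBCcssMm=4 BBccSSMM=2 BBccSSMm=2 BBccSsMM=4 BBccSsMm=4 BBccssMM=2 BBccssMm=2 BbCCSSMM=4 BbCCSSMm=4 BbCCSsMM=8 BbCCSsMm=8 BbCCssMM=4 BbCCssMm=4 BbCcSSMM=8 BbCcSSMm=8 BbCcSsMM=16 BbCcSsMm=16 BbCcssMM=8 BbCcssMm=8 BbccSSMM=4 BbccSSMm=4 BbccSsMM=8 BbccSsMm=8 BbccssMM=4 BbccssMm=4 bbCCSSMM=2 bbCCSSMm=2 bbCCSsMM=4 bbCCSsMm=4 bbCCssMM=2 bbCCssMm=2 bbCcSSMM=4 bbCcSSMm=4 bbCcSsMM=8 bbCcSsMm=8 bbCcssMM=4 bbCcssMm=4 bbccSSMM=2 bbccSSMm=2 bbccSsMM=4 bbccSsMm=4 bbccssMM=2 bbccssMm=2
BBCCSSMm hits 2/256; gcd=2; 2÷2/256÷2 = 1/128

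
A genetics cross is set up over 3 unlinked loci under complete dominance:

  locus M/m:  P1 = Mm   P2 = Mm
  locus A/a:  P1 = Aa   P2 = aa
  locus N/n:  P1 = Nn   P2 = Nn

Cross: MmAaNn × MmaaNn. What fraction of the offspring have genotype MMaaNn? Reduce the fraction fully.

MmAaNn gametes: MAN×1, MAn×1, MaN×1, Man×1, mAN×1, mAn×1, maN×1, man×1
MmaaNn gametes: MaN×2, Man×2, maN×2, man×2
MmAaNn×MmaaNn grid (8·8=64): MMAaNN=2 MMAaNn=4 MMAann=2 MMaaNN=2 MMaaNn=4 MMaann=2 MmAaNN=4 MmAaNn=8 MmAann=4 MmaaNN=4 MmaaNn=8 Mmaann=4 mmAaNN=2 mmAaNn=4 mmAann=2 mmaaNN=2 mmaaNn=4 mmaann=2
MMaaNn hits 4/64; gcd=4; 4÷4/64÷4 = 1/16

P(MMaaNn) = 1/16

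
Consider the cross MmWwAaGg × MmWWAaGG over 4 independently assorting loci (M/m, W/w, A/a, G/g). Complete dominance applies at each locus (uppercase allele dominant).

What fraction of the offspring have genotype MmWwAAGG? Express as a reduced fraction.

MmWwAaGg gametes: MWAG×1, MWAg×1, MWaG×1, MWag×1, MwAG×1, MwAg×1, MwaG×1, Mwag×1, mWAG×1, mWAg×1, mWaG×1, mWag×1, mwAG×1, mwAg×1, mwaG×1, mwag×1
MmWWAaGG gametes: MWAG×4, MWaG×4, mWAG×4, mWaG×4
MmWwAaGg×MmWWAaGG grid (16·16=256): MMWWAAGG=4 MMWWAAGg=4 MMWWAaGG=8 MMWWAaGg=8 MMWWaaGG=4 MMWWaaGg=4 MMWwAAGG=4 MMWwAAGg=4 MMWwAaGG=8 MMWwAaGg=8 MMWwaaGG=4 MMWwaaGg=4 MmWWAAGG=8 MmWWAAGg=8 MmWWAaGG=16 MmWWAaGg=16 MmWWaaGG=8 MmWWaaGg=8 MmWwAAGG=8 MmWwAAGg=8 MmWwAaGG=16 MmWwAaGg=16 MmWwaaGG=8 MmWwaaGg=8 mmWWAAGG=4 mmWWAAGg=4 mmWWAaGG=8 mmWWAaGg=8 mmWWaaGG=4 mmWWaaGg=4 mmWwAAGG=4 mmWwAAGg=4 mmWwAaGG=8 mmWwAaGg=8 mmWwaaGG=4 mmWwaaGg=4
MmWwAAGG hits 8/256; gcd=8; 8÷8/256÷8 = 1/32

P(MmWwAAGG) = 1/32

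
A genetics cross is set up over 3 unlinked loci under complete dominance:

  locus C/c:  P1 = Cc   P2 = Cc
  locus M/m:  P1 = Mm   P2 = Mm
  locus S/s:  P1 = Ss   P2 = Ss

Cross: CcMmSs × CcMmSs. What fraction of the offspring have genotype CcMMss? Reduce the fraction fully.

P(CcMMss) = 1/32

CcMmSs gametes: CMS×1, CMs×1, CmS×1, Cms×1, cMS×1, cMs×1, cmS×1, cms×1
CcMmSs gametes: CMS×1, CMs×1, CmS×1, Cms×1, cMS×1, cMs×1, cmS×1, cms×1
CcMmSs×CcMmSs grid (8·8=64): CCMMSS=1 CCMMSs=2 CCMMss=1 CCMmSS=2 CCMmSs=4 CCMmss=2 CCmmSS=1 CCmmSs=2 CCmmss=1 CcMMSS=2 CcMMSs=4 CcMMss=2 CcMmSS=4 CcMmSs=8 CcMmss=4 CcmmSS=2 CcmmSs=4 Ccmmss=2 ccMMSS=1 ccMMSs=2 ccMMss=1 ccMmSS=2 ccMmSs=4 ccMmss=2 ccmmSS=1 ccmmSs=2 ccmmss=1
CcMMss hits 2/64; gcd=2; 2÷2/64÷2 = 1/32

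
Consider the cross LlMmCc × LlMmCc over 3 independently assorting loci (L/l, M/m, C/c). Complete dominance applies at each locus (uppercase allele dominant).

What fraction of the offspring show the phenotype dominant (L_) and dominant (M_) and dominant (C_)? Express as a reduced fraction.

LlMmCc gametes: LMC×1, LMc×1, LmC×1, Lmc×1, lMC×1, lMc×1, lmC×1, lmc×1
LlMmCc gametes: LMC×1, LMc×1, LmC×1, Lmc×1, lMC×1, lMc×1, lmC×1, lmc×1
LlMmCc×LlMmCc grid (8·8=64): LLMMCC=1 LLMMCc=2 LLMMcc=1 LLMmCC=2 LLMmCc=4 LLMmcc=2 LLmmCC=1 LLmmCc=2 LLmmcc=1 LlMMCC=2 LlMMCc=4 LlMMcc=2 LlMmCC=4 LlMmCc=8 LlMmcc=4 LlmmCC=2 LlmmCc=4 Llmmcc=2 llMMCC=1 llMMCc=2 llMMcc=1 llMmCC=2 llMmCc=4 llMmcc=2 llmmCC=1 llmmCc=2 llmmcc=1
L_ M_ C_ hits 27/64; gcd=1; 27÷1/64÷1 = 27/64

P(L_ M_ C_) = 27/64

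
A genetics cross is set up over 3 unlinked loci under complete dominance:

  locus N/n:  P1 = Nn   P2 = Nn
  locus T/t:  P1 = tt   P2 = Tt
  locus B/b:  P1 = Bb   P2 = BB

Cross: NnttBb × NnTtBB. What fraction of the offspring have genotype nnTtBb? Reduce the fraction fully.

NnttBb gametes: NtB×2, Ntb×2, ntB×2, ntb×2
NnTtBB gametes: NTB×2, NtB×2, nTB×2, ntB×2
NnttBb×NnTtBB grid (8·8=64): NNTtBB=4 NNTtBb=4 NNttBB=4 NNttBb=4 NnTtBB=8 NnTtBb=8 NnttBB=8 NnttBb=8 nnTtBB=4 nnTtBb=4 nnttBB=4 nnttBb=4
nnTtBb hits 4/64; gcd=4; 4÷4/64÷4 = 1/16

P(nnTtBb) = 1/16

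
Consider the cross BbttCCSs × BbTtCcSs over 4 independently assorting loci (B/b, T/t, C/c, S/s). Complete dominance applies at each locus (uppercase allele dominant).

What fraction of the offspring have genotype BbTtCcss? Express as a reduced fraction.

BbttCCSs gametes: BtCS×4, BtCs×4, btCS×4, btCs×4
BbTtCcSs gametes: BTCS×1, BTCs×1, BTcS×1, BTcs×1, BtCS×1, BtCs×1, BtcS×1, Btcs×1, bTCS×1, bTCs×1, bTcS×1, bTcs×1, btCS×1, btCs×1, btcS×1, btcs×1
BbttCCSs×BbTtCcSs grid (16·16=256): BBTtCCSS=4 BBTtCCSs=8 BBTtCCss=4 BBTtCcSS=4 BBTtCcSs=8 BBTtCcss=4 BBttCCSS=4 BBttCCSs=8 BBttCCss=4 BBttCcSS=4 BBttCcSs=8 BBttCcss=4 BbTtCCSS=8 BbTtCCSs=16 BbTtCCss=8 BbTtCcSS=8 BbTtCcSs=16 BbTtCcss=8 BbttCCSS=8 BbttCCSs=16 BbttCCss=8 BbttCcSS=8 BbttCcSs=16 BbttCcss=8 bbTtCCSS=4 bbTtCCSs=8 bbTtCCss=4 bbTtCcSS=4 bbTtCcSs=8 bbTtCcss=4 bbttCCSS=4 bbttCCSs=8 bbttCCss=4 bbttCcSS=4 bbttCcSs=8 bbttCcss=4
BbTtCcss hits 8/256; gcd=8; 8÷8/256÷8 = 1/32

P(BbTtCcss) = 1/32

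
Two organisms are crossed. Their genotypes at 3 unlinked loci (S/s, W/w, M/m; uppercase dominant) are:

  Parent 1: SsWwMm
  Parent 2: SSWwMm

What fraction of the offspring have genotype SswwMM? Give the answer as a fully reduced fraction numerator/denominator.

P(SswwMM) = 1/32

SsWwMm gametes: SWM×1, SWm×1, SwM×1, Swm×1, sWM×1, sWm×1, swM×1, swm×1
SSWwMm gametes: SWM×2, SWm×2, SwM×2, Swm×2
SsWwMm×SSWwMm grid (8·8=64): SSWWMM=2 SSWWMm=4 SSWWmm=2 SSWwMM=4 SSWwMm=8 SSWwmm=4 SSwwMM=2 SSwwMm=4 SSwwmm=2 SsWWMM=2 SsWWMm=4 SsWWmm=2 SsWwMM=4 SsWwMm=8 SsWwmm=4 SswwMM=2 SswwMm=4 Sswwmm=2
SswwMM hits 2/64; gcd=2; 2÷2/64÷2 = 1/32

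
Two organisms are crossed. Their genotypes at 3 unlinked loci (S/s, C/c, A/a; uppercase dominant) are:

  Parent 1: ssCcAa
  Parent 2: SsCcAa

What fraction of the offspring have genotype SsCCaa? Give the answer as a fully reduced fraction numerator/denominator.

ssCcAa gametes: sCA×2, sCa×2, scA×2, sca×2
SsCcAa gametes: SCA×1, SCa×1, ScA×1, Sca×1, sCA×1, sCa×1, scA×1, sca×1
ssCcAa×SsCcAa grid (8·8=64): SsCCAA=2 SsCCAa=4 SsCCaa=2 SsCcAA=4 SsCcAa=8 SsCcaa=4 SsccAA=2 SsccAa=4 Ssccaa=2 ssCCAA=2 ssCCAa=4 ssCCaa=2 ssCcAA=4 ssCcAa=8 ssCcaa=4 ssccAA=2 ssccAa=4 ssccaa=2
SsCCaa hits 2/64; gcd=2; 2÷2/64÷2 = 1/32

P(SsCCaa) = 1/32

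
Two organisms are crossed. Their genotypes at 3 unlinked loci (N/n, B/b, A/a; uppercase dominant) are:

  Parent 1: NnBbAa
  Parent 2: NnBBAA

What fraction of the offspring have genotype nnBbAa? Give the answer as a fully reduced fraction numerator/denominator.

P(nnBbAa) = 1/16

NnBbAa gametes: NBA×1, NBa×1, NbA×1, Nba×1, nBA×1, nBa×1, nbA×1, nba×1
NnBBAA gametes: NBA×4, nBA×4
NnBbAa×NnBBAA grid (8·8=64): NNBBAA=4 NNBBAa=4 NNBbAA=4 NNBbAa=4 NnBBAA=8 NnBBAa=8 NnBbAA=8 NnBbAa=8 nnBBAA=4 nnBBAa=4 nnBbAA=4 nnBbAa=4
nnBbAa hits 4/64; gcd=4; 4÷4/64÷4 = 1/16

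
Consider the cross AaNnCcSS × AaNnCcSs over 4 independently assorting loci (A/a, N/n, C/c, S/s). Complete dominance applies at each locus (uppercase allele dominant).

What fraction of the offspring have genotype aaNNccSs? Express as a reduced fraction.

AaNnCcSS gametes: ANCS×2, ANcS×2, AnCS×2, AncS×2, aNCS×2, aNcS×2, anCS×2, ancS×2
AaNnCcSs gametes: ANCS×1, ANCs×1, ANcS×1, ANcs×1, AnCS×1, AnCs×1, AncS×1, Ancs×1, aNCS×1, aNCs×1, aNcS×1, aNcs×1, anCS×1, anCs×1, ancS×1, ancs×1
AaNnCcSS×AaNnCcSs grid (16·16=256): AANNCCSS=2 AANNCCSs=2 AANNCcSS=4 AANNCcSs=4 AANNccSS=2 AANNccSs=2 AANnCCSS=4 AANnCCSs=4 AANnCcSS=8 AANnCcSs=8 AANnccSS=4 AANnccSs=4 AAnnCCSS=2 AAnnCCSs=2 AAnnCcSS=4 AAnnCcSs=4 AAnnccSS=2 AAnnccSs=2 AaNNCCSS=4 AaNNCCSs=4 AaNNCcSS=8 AaNNCcSs=8 AaNNccSS=4 AaNNccSs=4 AaNnCCSS=8 AaNnCCSs=8 AaNnCcSS=16 AaNnCcSs=16 AaNnccSS=8 AaNnccSs=8 AannCCSS=4 AannCCSs=4 AannCcSS=8 AannCcSs=8 AannccSS=4 AannccSs=4 aaNNCCSS=2 aaNNCCSs=2 aaNNCcSS=4 aaNNCcSs=4 aaNNccSS=2 aaNNccSs=2 aaNnCCSS=4 aaNnCCSs=4 aaNnCcSS=8 aaNnCcSs=8 aaNnccSS=4 aaNnccSs=4 aannCCSS=2 aannCCSs=2 aannCcSS=4 aannCcSs=4 aannccSS=2 aannccSs=2
aaNNccSs hits 2/256; gcd=2; 2÷2/256÷2 = 1/128

P(aaNNccSs) = 1/128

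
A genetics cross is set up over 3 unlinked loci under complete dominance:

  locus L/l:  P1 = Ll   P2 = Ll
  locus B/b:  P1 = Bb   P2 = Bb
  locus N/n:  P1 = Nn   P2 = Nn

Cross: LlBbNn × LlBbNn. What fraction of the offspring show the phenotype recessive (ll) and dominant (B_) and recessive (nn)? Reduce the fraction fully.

LlBbNn gametes: LBN×1, LBn×1, LbN×1, Lbn×1, lBN×1, lBn×1, lbN×1, lbn×1
LlBbNn gametes: LBN×1, LBn×1, LbN×1, Lbn×1, lBN×1, lBn×1, lbN×1, lbn×1
LlBbNn×LlBbNn grid (8·8=64): LLBBNN=1 LLBBNn=2 LLBBnn=1 LLBbNN=2 LLBbNn=4 LLBbnn=2 LLbbNN=1 LLbbNn=2 LLbbnn=1 LlBBNN=2 LlBBNn=4 LlBBnn=2 LlBbNN=4 LlBbNn=8 LlBbnn=4 LlbbNN=2 LlbbNn=4 Llbbnn=2 llBBNN=1 llBBNn=2 llBBnn=1 llBbNN=2 llBbNn=4 llBbnn=2 llbbNN=1 llbbNn=2 llbbnn=1
ll B_ nn hits 3/64; gcd=1; 3÷1/64÷1 = 3/64

P(ll B_ nn) = 3/64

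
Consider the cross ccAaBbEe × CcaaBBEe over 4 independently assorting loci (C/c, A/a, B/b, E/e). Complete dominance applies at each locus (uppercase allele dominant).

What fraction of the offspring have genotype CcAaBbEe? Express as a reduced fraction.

ccAaBbEe gametes: cABE×2, cABe×2, cAbE×2, cAbe×2, caBE×2, caBe×2, cabE×2, cabe×2
CcaaBBEe gametes: CaBE×4, CaBe×4, caBE×4, caBe×4
ccAaBbEe×CcaaBBEe grid (16·16=256): CcAaBBEE=8 CcAaBBEe=16 CcAaBBee=8 CcAaBbEE=8 CcAaBbEe=16 CcAaBbee=8 CcaaBBEE=8 CcaaBBEe=16 CcaaBBee=8 CcaaBbEE=8 CcaaBbEe=16 CcaaBbee=8 ccAaBBEE=8 ccAaBBEe=16 ccAaBBee=8 ccAaBbEE=8 ccAaBbEe=16 ccAaBbee=8 ccaaBBEE=8 ccaaBBEe=16 ccaaBBee=8 ccaaBbEE=8 ccaaBbEe=16 ccaaBbee=8
CcAaBbEe hits 16/256; gcd=16; 16÷16/256÷16 = 1/16

P(CcAaBbEe) = 1/16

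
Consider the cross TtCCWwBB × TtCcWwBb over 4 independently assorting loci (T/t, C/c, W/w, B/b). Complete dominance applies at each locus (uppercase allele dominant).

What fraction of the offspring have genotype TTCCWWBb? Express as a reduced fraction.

TtCCWwBB gametes: TCWB×4, TCwB×4, tCWB×4, tCwB×4
TtCcWwBb gametes: TCWB×1, TCWb×1, TCwB×1, TCwb×1, TcWB×1, TcWb×1, TcwB×1, Tcwb×1, tCWB×1, tCWb×1, tCwB×1, tCwb×1, tcWB×1, tcWb×1, tcwB×1, tcwb×1
TtCCWwBB×TtCcWwBb grid (16·16=256): TTCCWWBB=4 TTCCWWBb=4 TTCCWwBB=8 TTCCWwBb=8 TTCCwwBB=4 TTCCwwBb=4 TTCcWWBB=4 TTCcWWBb=4 TTCcWwBB=8 TTCcWwBb=8 TTCcwwBB=4 TTCcwwBb=4 TtCCWWBB=8 TtCCWWBb=8 TtCCWwBB=16 TtCCWwBb=16 TtCCwwBB=8 TtCCwwBb=8 TtCcWWBB=8 TtCcWWBb=8 TtCcWwBB=16 TtCcWwBb=16 TtCcwwBB=8 TtCcwwBb=8 ttCCWWBB=4 ttCCWWBb=4 ttCCWwBB=8 ttCCWwBb=8 ttCCwwBB=4 ttCCwwBb=4 ttCcWWBB=4 ttCcWWBb=4 ttCcWwBB=8 ttCcWwBb=8 ttCcwwBB=4 ttCcwwBb=4
TTCCWWBb hits 4/256; gcd=4; 4÷4/256÷4 = 1/64

P(TTCCWWBb) = 1/64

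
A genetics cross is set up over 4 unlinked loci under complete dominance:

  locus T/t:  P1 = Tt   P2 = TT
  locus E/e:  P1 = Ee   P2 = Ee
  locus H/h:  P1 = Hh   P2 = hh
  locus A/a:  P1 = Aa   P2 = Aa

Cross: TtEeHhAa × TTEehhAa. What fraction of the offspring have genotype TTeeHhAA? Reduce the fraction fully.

P(TTeeHhAA) = 1/64

TtEeHhAa gametes: TEHA×1, TEHa×1, TEhA×1, TEha×1, TeHA×1, TeHa×1, TehA×1, Teha×1, tEHA×1, tEHa×1, tEhA×1, tEha×1, teHA×1, teHa×1, tehA×1, teha×1
TTEehhAa gametes: TEhA×4, TEha×4, TehA×4, Teha×4
TtEeHhAa×TTEehhAa grid (16·16=256): TTEEHhAA=4 TTEEHhAa=8 TTEEHhaa=4 TTEEhhAA=4 TTEEhhAa=8 TTEEhhaa=4 TTEeHhAA=8 TTEeHhAa=16 TTEeHhaa=8 TTEehhAA=8 TTEehhAa=16 TTEehhaa=8 TTeeHhAA=4 TTeeHhAa=8 TTeeHhaa=4 TTeehhAA=4 TTeehhAa=8 TTeehhaa=4 TtEEHhAA=4 TtEEHhAa=8 TtEEHhaa=4 TtEEhhAA=4 TtEEhhAa=8 TtEEhhaa=4 TtEeHhAA=8 TtEeHhAa=16 TtEeHhaa=8 TtEehhAA=8 TtEehhAa=16 TtEehhaa=8 TteeHhAA=4 TteeHhAa=8 TteeHhaa=4 TteehhAA=4 TteehhAa=8 Tteehhaa=4
TTeeHhAA hits 4/256; gcd=4; 4÷4/256÷4 = 1/64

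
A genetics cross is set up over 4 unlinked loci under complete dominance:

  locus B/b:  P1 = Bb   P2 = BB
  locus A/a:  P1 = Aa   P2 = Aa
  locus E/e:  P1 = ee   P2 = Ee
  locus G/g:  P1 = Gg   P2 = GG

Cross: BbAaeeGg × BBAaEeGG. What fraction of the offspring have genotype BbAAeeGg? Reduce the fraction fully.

P(BbAAeeGg) = 1/32

BbAaeeGg gametes: BAeG×2, BAeg×2, BaeG×2, Baeg×2, bAeG×2, bAeg×2, baeG×2, baeg×2
BBAaEeGG gametes: BAEG×4, BAeG×4, BaEG×4, BaeG×4
BbAaeeGg×BBAaEeGG grid (16·16=256): BBAAEeGG=8 BBAAEeGg=8 BBAAeeGG=8 BBAAeeGg=8 BBAaEeGG=16 BBAaEeGg=16 BBAaeeGG=16 BBAaeeGg=16 BBaaEeGG=8 BBaaEeGg=8 BBaaeeGG=8 BBaaeeGg=8 BbAAEeGG=8 BbAAEeGg=8 BbAAeeGG=8 BbAAeeGg=8 BbAaEeGG=16 BbAaEeGg=16 BbAaeeGG=16 BbAaeeGg=16 BbaaEeGG=8 BbaaEeGg=8 BbaaeeGG=8 BbaaeeGg=8
BbAAeeGg hits 8/256; gcd=8; 8÷8/256÷8 = 1/32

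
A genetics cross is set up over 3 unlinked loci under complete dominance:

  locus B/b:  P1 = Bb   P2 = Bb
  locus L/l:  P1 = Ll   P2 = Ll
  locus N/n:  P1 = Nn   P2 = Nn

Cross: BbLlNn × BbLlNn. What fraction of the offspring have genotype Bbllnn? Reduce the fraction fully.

BbLlNn gametes: BLN×1, BLn×1, BlN×1, Bln×1, bLN×1, bLn×1, blN×1, bln×1
BbLlNn gametes: BLN×1, BLn×1, BlN×1, Bln×1, bLN×1, bLn×1, blN×1, bln×1
BbLlNn×BbLlNn grid (8·8=64): BBLLNN=1 BBLLNn=2 BBLLnn=1 BBLlNN=2 BBLlNn=4 BBLlnn=2 BBllNN=1 BBllNn=2 BBllnn=1 BbLLNN=2 BbLLNn=4 BbLLnn=2 BbLlNN=4 BbLlNn=8 BbLlnn=4 BbllNN=2 BbllNn=4 Bbllnn=2 bbLLNN=1 bbLLNn=2 bbLLnn=1 bbLlNN=2 bbLlNn=4 bbLlnn=2 bbllNN=1 bbllNn=2 bbllnn=1
Bbllnn hits 2/64; gcd=2; 2÷2/64÷2 = 1/32

P(Bbllnn) = 1/32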